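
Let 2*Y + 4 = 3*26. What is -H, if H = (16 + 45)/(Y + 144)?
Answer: -61/181 ≈ -0.33702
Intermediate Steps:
Y = 37 (Y = -2 + (3*26)/2 = -2 + (½)*78 = -2 + 39 = 37)
H = 61/181 (H = (16 + 45)/(37 + 144) = 61/181 ≈ 0.33702)
-H = -1*61/181 = -61/181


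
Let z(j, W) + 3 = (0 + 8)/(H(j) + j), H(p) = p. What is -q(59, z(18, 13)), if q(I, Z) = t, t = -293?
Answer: 293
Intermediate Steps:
z(j, W) = -3 + 4/j (z(j, W) = -3 + (0 + 8)/(j + j) = -3 + 8/((2*j)) = -3 + 8*(1/(2*j)) = -3 + 4/j)
q(I, Z) = -293
-q(59, z(18, 13)) = -1*(-293) = 293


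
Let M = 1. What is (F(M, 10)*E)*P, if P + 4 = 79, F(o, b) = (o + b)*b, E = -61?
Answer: -503250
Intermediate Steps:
F(o, b) = b*(b + o) (F(o, b) = (b + o)*b = b*(b + o))
P = 75 (P = -4 + 79 = 75)
(F(M, 10)*E)*P = ((10*(10 + 1))*(-61))*75 = ((10*11)*(-61))*75 = (110*(-61))*75 = -6710*75 = -503250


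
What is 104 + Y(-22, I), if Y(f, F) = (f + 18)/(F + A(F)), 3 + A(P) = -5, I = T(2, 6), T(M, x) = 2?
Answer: 314/3 ≈ 104.67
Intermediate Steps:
I = 2
A(P) = -8 (A(P) = -3 - 5 = -8)
Y(f, F) = (18 + f)/(-8 + F) (Y(f, F) = (f + 18)/(F - 8) = (18 + f)/(-8 + F))
104 + Y(-22, I) = 104 + (18 - 22)/(-8 + 2) = 104 - 4/(-6) = 104 - ⅙*(-4) = 104 + ⅔ = 314/3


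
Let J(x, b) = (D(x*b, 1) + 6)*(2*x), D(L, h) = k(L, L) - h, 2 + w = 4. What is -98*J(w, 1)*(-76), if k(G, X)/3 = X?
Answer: 327712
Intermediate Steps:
w = 2 (w = -2 + 4 = 2)
k(G, X) = 3*X
D(L, h) = -h + 3*L (D(L, h) = 3*L - h = -h + 3*L)
J(x, b) = 2*x*(5 + 3*b*x) (J(x, b) = ((-1*1 + 3*(x*b)) + 6)*(2*x) = ((-1 + 3*(b*x)) + 6)*(2*x) = ((-1 + 3*b*x) + 6)*(2*x) = (5 + 3*b*x)*(2*x) = 2*x*(5 + 3*b*x))
-98*J(w, 1)*(-76) = -196*2*(5 + 3*1*2)*(-76) = -196*2*(5 + 6)*(-76) = -196*2*11*(-76) = -98*44*(-76) = -4312*(-76) = 327712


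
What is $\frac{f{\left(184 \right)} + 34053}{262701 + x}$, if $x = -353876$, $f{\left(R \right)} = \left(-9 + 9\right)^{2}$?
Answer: $- \frac{34053}{91175} \approx -0.37349$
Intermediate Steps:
$f{\left(R \right)} = 0$ ($f{\left(R \right)} = 0^{2} = 0$)
$\frac{f{\left(184 \right)} + 34053}{262701 + x} = \frac{0 + 34053}{262701 - 353876} = \frac{34053}{-91175} = 34053 \left(- \frac{1}{91175}\right) = - \frac{34053}{91175}$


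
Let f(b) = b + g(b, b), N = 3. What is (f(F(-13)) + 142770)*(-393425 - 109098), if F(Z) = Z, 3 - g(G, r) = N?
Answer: -71738675911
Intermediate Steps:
g(G, r) = 0 (g(G, r) = 3 - 1*3 = 3 - 3 = 0)
f(b) = b (f(b) = b + 0 = b)
(f(F(-13)) + 142770)*(-393425 - 109098) = (-13 + 142770)*(-393425 - 109098) = 142757*(-502523) = -71738675911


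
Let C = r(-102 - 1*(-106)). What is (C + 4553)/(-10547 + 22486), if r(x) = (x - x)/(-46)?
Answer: 4553/11939 ≈ 0.38136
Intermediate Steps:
r(x) = 0 (r(x) = 0*(-1/46) = 0)
C = 0
(C + 4553)/(-10547 + 22486) = (0 + 4553)/(-10547 + 22486) = 4553/11939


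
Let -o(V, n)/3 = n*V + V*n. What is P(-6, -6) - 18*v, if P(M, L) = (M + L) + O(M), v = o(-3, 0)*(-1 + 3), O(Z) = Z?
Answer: -18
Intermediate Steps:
o(V, n) = -6*V*n (o(V, n) = -3*(n*V + V*n) = -3*(V*n + V*n) = -6*V*n)
v = 0 (v = (-6*(-3)*0)*(-1 + 3) = 0*2 = 0)
P(M, L) = L + 2*M (P(M, L) = (M + L) + M = (L + M) + M = L + 2*M)
P(-6, -6) - 18*v = (-6 + 2*(-6)) - 18*0 = (-6 - 12) + 0 = -18 + 0 = -18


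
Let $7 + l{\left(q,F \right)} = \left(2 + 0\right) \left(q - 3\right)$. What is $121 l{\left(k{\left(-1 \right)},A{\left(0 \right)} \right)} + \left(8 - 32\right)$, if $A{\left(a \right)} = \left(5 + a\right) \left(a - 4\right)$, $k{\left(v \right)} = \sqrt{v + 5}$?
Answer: $-1113$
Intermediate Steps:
$k{\left(v \right)} = \sqrt{5 + v}$
$A{\left(a \right)} = \left(-4 + a\right) \left(5 + a\right)$ ($A{\left(a \right)} = \left(5 + a\right) \left(-4 + a\right) = \left(-4 + a\right) \left(5 + a\right)$)
$l{\left(q,F \right)} = -13 + 2 q$ ($l{\left(q,F \right)} = -7 + \left(2 + 0\right) \left(q - 3\right) = -7 + 2 \left(-3 + q\right) = -7 + \left(-6 + 2 q\right) = -13 + 2 q$)
$121 l{\left(k{\left(-1 \right)},A{\left(0 \right)} \right)} + \left(8 - 32\right) = 121 \left(-13 + 2 \sqrt{5 - 1}\right) + \left(8 - 32\right) = 121 \left(-13 + 2 \sqrt{4}\right) + \left(8 - 32\right) = 121 \left(-13 + 2 \cdot 2\right) - 24 = 121 \left(-13 + 4\right) - 24 = 121 \left(-9\right) - 24 = -1089 - 24 = -1113$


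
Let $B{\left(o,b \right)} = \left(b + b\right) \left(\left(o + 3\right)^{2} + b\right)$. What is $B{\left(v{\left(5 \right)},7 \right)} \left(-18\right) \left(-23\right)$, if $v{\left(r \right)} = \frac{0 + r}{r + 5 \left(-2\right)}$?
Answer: $63756$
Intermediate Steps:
$v{\left(r \right)} = \frac{r}{-10 + r}$ ($v{\left(r \right)} = \frac{r}{r - 10} = \frac{r}{-10 + r}$)
$B{\left(o,b \right)} = 2 b \left(b + \left(3 + o\right)^{2}\right)$ ($B{\left(o,b \right)} = 2 b \left(\left(3 + o\right)^{2} + b\right) = 2 b \left(b + \left(3 + o\right)^{2}\right)$)
$B{\left(v{\left(5 \right)},7 \right)} \left(-18\right) \left(-23\right) = 2 \cdot 7 \left(7 + \left(3 + \frac{5}{-10 + 5}\right)^{2}\right) \left(-18\right) \left(-23\right) = 2 \cdot 7 \left(7 + \left(3 + \frac{5}{-5}\right)^{2}\right) \left(-18\right) \left(-23\right) = 2 \cdot 7 \left(7 + \left(3 + 5 \left(- \frac{1}{5}\right)\right)^{2}\right) \left(-18\right) \left(-23\right) = 2 \cdot 7 \left(7 + \left(3 - 1\right)^{2}\right) \left(-18\right) \left(-23\right) = 2 \cdot 7 \left(7 + 2^{2}\right) \left(-18\right) \left(-23\right) = 2 \cdot 7 \left(7 + 4\right) \left(-18\right) \left(-23\right) = 2 \cdot 7 \cdot 11 \left(-18\right) \left(-23\right) = 154 \left(-18\right) \left(-23\right) = \left(-2772\right) \left(-23\right) = 63756$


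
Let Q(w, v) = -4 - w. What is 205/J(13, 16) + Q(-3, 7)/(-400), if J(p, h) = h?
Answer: 2563/200 ≈ 12.815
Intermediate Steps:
205/J(13, 16) + Q(-3, 7)/(-400) = 205/16 + (-4 - 1*(-3))/(-400) = 205*(1/16) + (-4 + 3)*(-1/400) = 205/16 - 1*(-1/400) = 205/16 + 1/400 = 2563/200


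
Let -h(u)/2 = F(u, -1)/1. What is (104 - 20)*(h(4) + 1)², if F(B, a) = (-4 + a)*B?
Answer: 141204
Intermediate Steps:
F(B, a) = B*(-4 + a)
h(u) = 10*u (h(u) = -2*u*(-4 - 1)/1 = -2*u*(-5) = -2*(-5*u) = -(-10)*u = 10*u)
(104 - 20)*(h(4) + 1)² = (104 - 20)*(10*4 + 1)² = 84*(40 + 1)² = 84*41² = 84*1681 = 141204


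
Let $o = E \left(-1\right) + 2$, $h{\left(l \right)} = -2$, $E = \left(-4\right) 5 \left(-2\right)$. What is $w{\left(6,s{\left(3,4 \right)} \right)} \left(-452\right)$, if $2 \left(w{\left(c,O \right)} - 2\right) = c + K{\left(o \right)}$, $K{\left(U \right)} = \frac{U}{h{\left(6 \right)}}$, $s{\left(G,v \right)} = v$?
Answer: $-6554$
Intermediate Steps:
$E = 40$ ($E = \left(-20\right) \left(-2\right) = 40$)
$o = -38$ ($o = 40 \left(-1\right) + 2 = -40 + 2 = -38$)
$K{\left(U \right)} = - \frac{U}{2}$ ($K{\left(U \right)} = \frac{U}{-2} = U \left(- \frac{1}{2}\right) = - \frac{U}{2}$)
$w{\left(c,O \right)} = \frac{23}{2} + \frac{c}{2}$ ($w{\left(c,O \right)} = 2 + \frac{c - -19}{2} = 2 + \frac{c + 19}{2} = 2 + \frac{19 + c}{2} = 2 + \left(\frac{19}{2} + \frac{c}{2}\right) = \frac{23}{2} + \frac{c}{2}$)
$w{\left(6,s{\left(3,4 \right)} \right)} \left(-452\right) = \left(\frac{23}{2} + \frac{1}{2} \cdot 6\right) \left(-452\right) = \left(\frac{23}{2} + 3\right) \left(-452\right) = \frac{29}{2} \left(-452\right) = -6554$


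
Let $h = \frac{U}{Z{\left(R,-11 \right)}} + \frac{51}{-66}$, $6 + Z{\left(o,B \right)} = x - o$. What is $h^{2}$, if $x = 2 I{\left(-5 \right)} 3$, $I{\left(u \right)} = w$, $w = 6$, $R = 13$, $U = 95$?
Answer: $\frac{3243601}{139876} \approx 23.189$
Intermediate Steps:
$I{\left(u \right)} = 6$
$x = 36$ ($x = 2 \cdot 6 \cdot 3 = 12 \cdot 3 = 36$)
$Z{\left(o,B \right)} = 30 - o$ ($Z{\left(o,B \right)} = -6 - \left(-36 + o\right) = 30 - o$)
$h = \frac{1801}{374}$ ($h = \frac{95}{30 - 13} + \frac{51}{-66} = \frac{95}{30 - 13} + 51 \left(- \frac{1}{66}\right) = \frac{95}{17} - \frac{17}{22} = \frac{1801}{374} \approx 4.8155$)
$h^{2} = \left(\frac{1801}{374}\right)^{2} = \frac{3243601}{139876}$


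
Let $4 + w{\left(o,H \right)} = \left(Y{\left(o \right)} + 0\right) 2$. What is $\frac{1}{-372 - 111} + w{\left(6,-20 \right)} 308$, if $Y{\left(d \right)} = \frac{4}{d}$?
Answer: $- \frac{132235}{161} \approx -821.33$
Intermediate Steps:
$w{\left(o,H \right)} = -4 + \frac{8}{o}$ ($w{\left(o,H \right)} = -4 + \left(\frac{4}{o} + 0\right) 2 = -4 + \frac{4}{o} 2 = -4 + \frac{8}{o}$)
$\frac{1}{-372 - 111} + w{\left(6,-20 \right)} 308 = \frac{1}{-372 - 111} + \left(-4 + \frac{8}{6}\right) 308 = \frac{1}{-483} + \left(-4 + 8 \cdot \frac{1}{6}\right) 308 = - \frac{1}{483} + \left(-4 + \frac{4}{3}\right) 308 = - \frac{1}{483} - \frac{2464}{3} = - \frac{132235}{161}$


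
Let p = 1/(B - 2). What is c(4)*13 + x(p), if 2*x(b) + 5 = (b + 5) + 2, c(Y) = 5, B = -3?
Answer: 659/10 ≈ 65.900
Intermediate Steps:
p = -⅕ (p = 1/(-3 - 2) = 1/(-5) = -⅕ ≈ -0.20000)
x(b) = 1 + b/2 (x(b) = -5/2 + ((b + 5) + 2)/2 = -5/2 + ((5 + b) + 2)/2 = -5/2 + (7 + b)/2 = -5/2 + (7/2 + b/2) = 1 + b/2)
c(4)*13 + x(p) = 5*13 + (1 + (½)*(-⅕)) = 65 + (1 - ⅒) = 65 + 9/10 = 659/10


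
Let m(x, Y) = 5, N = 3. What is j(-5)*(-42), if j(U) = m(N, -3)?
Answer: -210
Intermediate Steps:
j(U) = 5
j(-5)*(-42) = 5*(-42) = -210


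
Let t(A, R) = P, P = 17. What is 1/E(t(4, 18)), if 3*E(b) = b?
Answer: 3/17 ≈ 0.17647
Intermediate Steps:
t(A, R) = 17
E(b) = b/3
1/E(t(4, 18)) = 1/((⅓)*17) = 1/(17/3) = 3/17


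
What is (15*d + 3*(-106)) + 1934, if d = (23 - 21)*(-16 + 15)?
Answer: 1586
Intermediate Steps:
d = -2 (d = 2*(-1) = -2)
(15*d + 3*(-106)) + 1934 = (15*(-2) + 3*(-106)) + 1934 = (-30 - 318) + 1934 = -348 + 1934 = 1586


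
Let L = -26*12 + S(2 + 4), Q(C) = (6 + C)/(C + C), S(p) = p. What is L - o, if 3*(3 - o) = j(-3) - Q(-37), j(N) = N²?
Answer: -67963/222 ≈ -306.14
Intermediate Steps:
Q(C) = (6 + C)/(2*C) (Q(C) = (6 + C)/((2*C)) = (6 + C)*(1/(2*C)) = (6 + C)/(2*C))
o = 31/222 (o = 3 - ((-3)² - (6 - 37)/(2*(-37)))/3 = 3 - (9 - (-1)*(-31)/(2*37))/3 = 3 - (9 - 1*31/74)/3 = 3 - (9 - 31/74)/3 = 3 - ⅓*635/74 = 3 - 635/222 = 31/222 ≈ 0.13964)
L = -306 (L = -26*12 + (2 + 4) = -312 + 6 = -306)
L - o = -306 - 1*31/222 = -306 - 31/222 = -67963/222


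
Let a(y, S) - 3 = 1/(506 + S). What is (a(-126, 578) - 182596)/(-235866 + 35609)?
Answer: 197930811/217078588 ≈ 0.91179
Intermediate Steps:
a(y, S) = 3 + 1/(506 + S)
(a(-126, 578) - 182596)/(-235866 + 35609) = ((1519 + 3*578)/(506 + 578) - 182596)/(-235866 + 35609) = ((1519 + 1734)/1084 - 182596)/(-200257) = ((1/1084)*3253 - 182596)*(-1/200257) = (3253/1084 - 182596)*(-1/200257) = -197930811/1084*(-1/200257) = 197930811/217078588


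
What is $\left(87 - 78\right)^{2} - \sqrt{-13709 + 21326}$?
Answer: $81 - \sqrt{7617} \approx -6.2754$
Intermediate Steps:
$\left(87 - 78\right)^{2} - \sqrt{-13709 + 21326} = 9^{2} - \sqrt{7617} = 81 - \sqrt{7617}$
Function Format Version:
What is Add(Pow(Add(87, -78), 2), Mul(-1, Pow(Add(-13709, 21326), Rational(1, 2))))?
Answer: Add(81, Mul(-1, Pow(7617, Rational(1, 2)))) ≈ -6.2754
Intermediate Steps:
Add(Pow(Add(87, -78), 2), Mul(-1, Pow(Add(-13709, 21326), Rational(1, 2)))) = Add(Pow(9, 2), Mul(-1, Pow(7617, Rational(1, 2)))) = Add(81, Mul(-1, Pow(7617, Rational(1, 2))))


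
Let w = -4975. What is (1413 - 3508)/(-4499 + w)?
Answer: 2095/9474 ≈ 0.22113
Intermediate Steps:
(1413 - 3508)/(-4499 + w) = (1413 - 3508)/(-4499 - 4975) = -2095/(-9474) = -2095*(-1/9474) = 2095/9474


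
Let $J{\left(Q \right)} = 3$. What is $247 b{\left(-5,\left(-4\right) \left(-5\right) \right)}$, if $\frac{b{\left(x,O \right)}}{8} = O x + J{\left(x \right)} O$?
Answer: $-79040$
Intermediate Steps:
$b{\left(x,O \right)} = 24 O + 8 O x$ ($b{\left(x,O \right)} = 8 \left(O x + 3 O\right) = 8 \left(3 O + O x\right) = 24 O + 8 O x$)
$247 b{\left(-5,\left(-4\right) \left(-5\right) \right)} = 247 \cdot 8 \left(\left(-4\right) \left(-5\right)\right) \left(3 - 5\right) = 247 \cdot 8 \cdot 20 \left(-2\right) = 247 \left(-320\right) = -79040$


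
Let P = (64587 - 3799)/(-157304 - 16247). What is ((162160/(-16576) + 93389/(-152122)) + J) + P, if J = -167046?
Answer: -326373498693051193/1953668466428 ≈ -1.6706e+5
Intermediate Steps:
P = -8684/24793 (P = 60788/(-173551) = 60788*(-1/173551) = -8684/24793 ≈ -0.35026)
((162160/(-16576) + 93389/(-152122)) + J) + P = ((162160/(-16576) + 93389/(-152122)) - 167046) - 8684/24793 = ((162160*(-1/16576) + 93389*(-1/152122)) - 167046) - 8684/24793 = ((-10135/1036 - 93389/152122) - 167046) - 8684/24793 = (-819253737/78799196 - 167046) - 8684/24793 = -13163909748753/78799196 - 8684/24793 = -326373498693051193/1953668466428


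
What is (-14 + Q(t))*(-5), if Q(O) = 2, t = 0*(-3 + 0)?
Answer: 60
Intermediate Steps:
t = 0 (t = 0*(-3) = 0)
(-14 + Q(t))*(-5) = (-14 + 2)*(-5) = -12*(-5) = 60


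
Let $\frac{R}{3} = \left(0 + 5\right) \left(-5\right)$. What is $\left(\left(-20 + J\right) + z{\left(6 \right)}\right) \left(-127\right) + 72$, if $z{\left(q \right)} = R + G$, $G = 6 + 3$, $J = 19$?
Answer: $8581$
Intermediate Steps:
$G = 9$
$R = -75$ ($R = 3 \left(0 + 5\right) \left(-5\right) = 3 \cdot 5 \left(-5\right) = 3 \left(-25\right) = -75$)
$z{\left(q \right)} = -66$ ($z{\left(q \right)} = -75 + 9 = -66$)
$\left(\left(-20 + J\right) + z{\left(6 \right)}\right) \left(-127\right) + 72 = \left(\left(-20 + 19\right) - 66\right) \left(-127\right) + 72 = \left(-1 - 66\right) \left(-127\right) + 72 = \left(-67\right) \left(-127\right) + 72 = 8509 + 72 = 8581$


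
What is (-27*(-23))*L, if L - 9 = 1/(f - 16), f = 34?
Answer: 11247/2 ≈ 5623.5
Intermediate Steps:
L = 163/18 (L = 9 + 1/(34 - 16) = 9 + 1/18 = 163/18 ≈ 9.0556)
(-27*(-23))*L = -27*(-23)*(163/18) = 621*(163/18) = 11247/2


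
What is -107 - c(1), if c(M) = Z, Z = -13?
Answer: -94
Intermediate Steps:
c(M) = -13
-107 - c(1) = -107 - 1*(-13) = -107 + 13 = -94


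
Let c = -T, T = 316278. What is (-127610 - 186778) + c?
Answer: -630666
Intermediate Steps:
c = -316278 (c = -1*316278 = -316278)
(-127610 - 186778) + c = (-127610 - 186778) - 316278 = -314388 - 316278 = -630666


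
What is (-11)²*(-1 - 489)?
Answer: -59290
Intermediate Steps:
(-11)²*(-1 - 489) = 121*(-490) = -59290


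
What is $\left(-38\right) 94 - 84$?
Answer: $-3656$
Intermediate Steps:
$\left(-38\right) 94 - 84 = -3572 - 84 = -3656$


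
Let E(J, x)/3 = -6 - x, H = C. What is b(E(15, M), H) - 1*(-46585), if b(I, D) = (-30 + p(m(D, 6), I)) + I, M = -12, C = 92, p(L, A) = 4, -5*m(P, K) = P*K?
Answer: 46577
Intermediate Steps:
m(P, K) = -K*P/5 (m(P, K) = -P*K/5 = -K*P/5)
H = 92
E(J, x) = -18 - 3*x (E(J, x) = 3*(-6 - x) = -18 - 3*x)
b(I, D) = -26 + I (b(I, D) = (-30 + 4) + I = -26 + I)
b(E(15, M), H) - 1*(-46585) = (-26 + (-18 - 3*(-12))) - 1*(-46585) = (-26 + (-18 + 36)) + 46585 = (-26 + 18) + 46585 = -8 + 46585 = 46577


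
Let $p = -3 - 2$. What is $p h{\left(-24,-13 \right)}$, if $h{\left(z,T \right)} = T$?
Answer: $65$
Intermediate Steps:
$p = -5$
$p h{\left(-24,-13 \right)} = \left(-5\right) \left(-13\right) = 65$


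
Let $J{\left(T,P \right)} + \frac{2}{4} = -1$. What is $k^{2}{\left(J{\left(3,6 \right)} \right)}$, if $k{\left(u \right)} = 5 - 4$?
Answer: $1$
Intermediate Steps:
$J{\left(T,P \right)} = - \frac{3}{2}$ ($J{\left(T,P \right)} = - \frac{1}{2} - 1 = - \frac{3}{2}$)
$k{\left(u \right)} = 1$ ($k{\left(u \right)} = 5 - 4 = 1$)
$k^{2}{\left(J{\left(3,6 \right)} \right)} = 1^{2} = 1$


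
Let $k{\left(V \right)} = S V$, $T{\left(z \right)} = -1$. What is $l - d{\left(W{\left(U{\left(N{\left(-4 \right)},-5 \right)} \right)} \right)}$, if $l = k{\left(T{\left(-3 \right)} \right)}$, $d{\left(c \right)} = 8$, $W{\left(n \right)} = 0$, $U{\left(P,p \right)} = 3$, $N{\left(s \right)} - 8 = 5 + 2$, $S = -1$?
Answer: $-7$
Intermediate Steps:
$N{\left(s \right)} = 15$ ($N{\left(s \right)} = 8 + \left(5 + 2\right) = 8 + 7 = 15$)
$k{\left(V \right)} = - V$
$l = 1$ ($l = \left(-1\right) \left(-1\right) = 1$)
$l - d{\left(W{\left(U{\left(N{\left(-4 \right)},-5 \right)} \right)} \right)} = 1 - 8 = -7$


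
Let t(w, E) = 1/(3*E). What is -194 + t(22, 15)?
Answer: -8729/45 ≈ -193.98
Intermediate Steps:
t(w, E) = 1/(3*E)
-194 + t(22, 15) = -194 + (⅓)/15 = -194 + (⅓)*(1/15) = -194 + 1/45 = -8729/45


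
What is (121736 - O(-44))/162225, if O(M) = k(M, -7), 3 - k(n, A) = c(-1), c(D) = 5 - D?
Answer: 121739/162225 ≈ 0.75043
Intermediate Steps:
k(n, A) = -3 (k(n, A) = 3 - (5 - 1*(-1)) = 3 - (5 + 1) = 3 - 1*6 = 3 - 6 = -3)
O(M) = -3
(121736 - O(-44))/162225 = (121736 - 1*(-3))/162225 = (121736 + 3)*(1/162225) = 121739*(1/162225) = 121739/162225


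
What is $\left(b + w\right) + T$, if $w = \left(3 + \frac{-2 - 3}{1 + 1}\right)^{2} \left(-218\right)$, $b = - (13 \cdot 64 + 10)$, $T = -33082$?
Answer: $- \frac{67957}{2} \approx -33979.0$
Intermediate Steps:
$b = -842$ ($b = - (832 + 10) = \left(-1\right) 842 = -842$)
$w = - \frac{109}{2}$ ($w = \left(3 - \frac{5}{2}\right)^{2} \left(-218\right) = \left(\frac{1}{2}\right)^{2} \left(-218\right) = \frac{1}{4} \left(-218\right) = - \frac{109}{2} \approx -54.5$)
$\left(b + w\right) + T = \left(-842 - \frac{109}{2}\right) - 33082 = - \frac{1793}{2} - 33082 = - \frac{67957}{2}$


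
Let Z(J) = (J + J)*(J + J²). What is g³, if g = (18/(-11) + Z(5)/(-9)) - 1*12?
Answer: -3723875000/35937 ≈ -1.0362e+5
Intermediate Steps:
Z(J) = 2*J*(J + J²) (Z(J) = (2*J)*(J + J²) = 2*J*(J + J²))
g = -1550/33 (g = (18/(-11) + (2*5²*(1 + 5))/(-9)) - 1*12 = (18*(-1/11) + (2*25*6)*(-⅑)) - 12 = (-18/11 + 300*(-⅑)) - 12 = (-18/11 - 100/3) - 12 = -1154/33 - 12 = -1550/33 ≈ -46.970)
g³ = (-1550/33)³ = -3723875000/35937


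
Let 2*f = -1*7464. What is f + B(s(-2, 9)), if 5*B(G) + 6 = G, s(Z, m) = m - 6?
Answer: -18663/5 ≈ -3732.6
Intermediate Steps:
s(Z, m) = -6 + m
f = -3732 (f = (-1*7464)/2 = (½)*(-7464) = -3732)
B(G) = -6/5 + G/5
f + B(s(-2, 9)) = -3732 + (-6/5 + (-6 + 9)/5) = -3732 + (-6/5 + (⅕)*3) = -3732 + (-6/5 + ⅗) = -3732 - ⅗ = -18663/5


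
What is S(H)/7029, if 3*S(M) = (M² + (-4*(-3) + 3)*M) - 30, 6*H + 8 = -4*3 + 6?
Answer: -536/189783 ≈ -0.0028243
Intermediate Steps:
H = -7/3 (H = -4/3 + (-4*3 + 6)/6 = -4/3 + (-12 + 6)/6 = -4/3 + (⅙)*(-6) = -4/3 - 1 = -7/3 ≈ -2.3333)
S(M) = -10 + 5*M + M²/3 (S(M) = ((M² + (-4*(-3) + 3)*M) - 30)/3 = ((M² + (12 + 3)*M) - 30)/3 = ((M² + 15*M) - 30)/3 = (-30 + M² + 15*M)/3 = -10 + 5*M + M²/3)
S(H)/7029 = (-10 + 5*(-7/3) + (-7/3)²/3)/7029 = (-10 - 35/3 + (⅓)*(49/9))*(1/7029) = (-10 - 35/3 + 49/27)*(1/7029) = -536/27*1/7029 = -536/189783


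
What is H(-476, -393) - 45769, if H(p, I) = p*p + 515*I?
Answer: -21588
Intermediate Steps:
H(p, I) = p² + 515*I
H(-476, -393) - 45769 = ((-476)² + 515*(-393)) - 45769 = (226576 - 202395) - 45769 = 24181 - 45769 = -21588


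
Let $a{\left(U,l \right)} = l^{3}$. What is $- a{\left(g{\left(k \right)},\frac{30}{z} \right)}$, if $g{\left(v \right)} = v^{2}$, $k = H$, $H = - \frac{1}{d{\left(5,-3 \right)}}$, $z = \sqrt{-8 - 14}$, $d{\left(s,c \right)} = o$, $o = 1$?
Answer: $- \frac{6750 i \sqrt{22}}{121} \approx - 261.66 i$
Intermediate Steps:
$d{\left(s,c \right)} = 1$
$z = i \sqrt{22}$ ($z = \sqrt{-22} = i \sqrt{22} \approx 4.6904 i$)
$H = -1$ ($H = - 1^{-1} = \left(-1\right) 1 = -1$)
$k = -1$
$- a{\left(g{\left(k \right)},\frac{30}{z} \right)} = - \left(\frac{30}{i \sqrt{22}}\right)^{3} = - \left(30 \left(- \frac{i \sqrt{22}}{22}\right)\right)^{3} = - \left(- \frac{15 i \sqrt{22}}{11}\right)^{3} = - \frac{6750 i \sqrt{22}}{121}$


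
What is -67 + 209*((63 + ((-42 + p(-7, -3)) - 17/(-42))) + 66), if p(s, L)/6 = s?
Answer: 395749/42 ≈ 9422.6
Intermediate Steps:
p(s, L) = 6*s
-67 + 209*((63 + ((-42 + p(-7, -3)) - 17/(-42))) + 66) = -67 + 209*((63 + ((-42 + 6*(-7)) - 17/(-42))) + 66) = -67 + 209*((63 + ((-42 - 42) - 17*(-1/42))) + 66) = -67 + 209*((63 + (-84 + 17/42)) + 66) = -67 + 209*((63 - 3511/42) + 66) = -67 + 209*(-865/42 + 66) = -67 + 209*(1907/42) = -67 + 398563/42 = 395749/42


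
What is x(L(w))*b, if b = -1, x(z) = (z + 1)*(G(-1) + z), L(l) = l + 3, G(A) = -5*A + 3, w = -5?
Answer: 6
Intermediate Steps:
G(A) = 3 - 5*A
L(l) = 3 + l
x(z) = (1 + z)*(8 + z) (x(z) = (z + 1)*((3 - 5*(-1)) + z) = (1 + z)*((3 + 5) + z) = (1 + z)*(8 + z))
x(L(w))*b = (8 + (3 - 5)² + 9*(3 - 5))*(-1) = (8 + (-2)² + 9*(-2))*(-1) = (8 + 4 - 18)*(-1) = -6*(-1) = 6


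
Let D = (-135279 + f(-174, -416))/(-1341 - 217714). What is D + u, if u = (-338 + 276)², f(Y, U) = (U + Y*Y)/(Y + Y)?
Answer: 73269902278/19057785 ≈ 3844.6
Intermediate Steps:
f(Y, U) = (U + Y²)/(2*Y) (f(Y, U) = (U + Y²)/((2*Y)) = (U + Y²)*(1/(2*Y)) = (U + Y²)/(2*Y))
u = 3844 (u = (-62)² = 3844)
D = 11776738/19057785 (D = (-135279 + (½)*(-416 + (-174)²)/(-174))/(-1341 - 217714) = (-135279 + (½)*(-1/174)*(-416 + 30276))/(-219055) = (-135279 + (½)*(-1/174)*29860)*(-1/219055) = (-135279 - 7465/87)*(-1/219055) = -11776738/87*(-1/219055) = 11776738/19057785 ≈ 0.61795)
D + u = 11776738/19057785 + 3844 = 73269902278/19057785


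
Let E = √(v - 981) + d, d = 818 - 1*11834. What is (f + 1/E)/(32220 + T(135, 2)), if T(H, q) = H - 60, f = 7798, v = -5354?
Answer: 946354281602/3919275696345 - I*√6335/3919275696345 ≈ 0.24146 - 2.0308e-11*I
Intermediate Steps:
T(H, q) = -60 + H
d = -11016 (d = 818 - 11834 = -11016)
E = -11016 + I*√6335 (E = √(-5354 - 981) - 11016 = √(-6335) - 11016 = I*√6335 - 11016 = -11016 + I*√6335 ≈ -11016.0 + 79.593*I)
(f + 1/E)/(32220 + T(135, 2)) = (7798 + 1/(-11016 + I*√6335))/(32220 + (-60 + 135)) = (7798 + 1/(-11016 + I*√6335))/(32220 + 75) = (7798 + 1/(-11016 + I*√6335))/32295 = (7798 + 1/(-11016 + I*√6335))*(1/32295) = 7798/32295 + 1/(32295*(-11016 + I*√6335))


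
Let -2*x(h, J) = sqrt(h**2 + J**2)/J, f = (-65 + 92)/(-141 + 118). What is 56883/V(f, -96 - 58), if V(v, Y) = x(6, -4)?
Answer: 227532*sqrt(13)/13 ≈ 63106.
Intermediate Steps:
f = -27/23 (f = 27/(-23) = 27*(-1/23) = -27/23 ≈ -1.1739)
x(h, J) = -sqrt(J**2 + h**2)/(2*J) (x(h, J) = -sqrt(h**2 + J**2)/(2*J) = -sqrt(J**2 + h**2)/(2*J))
V(v, Y) = sqrt(13)/4 (V(v, Y) = -1/2*sqrt((-4)**2 + 6**2)/(-4) = -1/2*(-1/4)*sqrt(16 + 36) = -1/2*(-1/4)*sqrt(52) = -1/2*(-1/4)*2*sqrt(13) = sqrt(13)/4)
56883/V(f, -96 - 58) = 56883/((sqrt(13)/4)) = 56883*(4*sqrt(13)/13) = 227532*sqrt(13)/13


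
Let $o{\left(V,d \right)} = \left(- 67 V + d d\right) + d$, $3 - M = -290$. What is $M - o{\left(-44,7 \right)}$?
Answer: $-2711$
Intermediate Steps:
$M = 293$ ($M = 3 - -290 = 3 + 290 = 293$)
$o{\left(V,d \right)} = d + d^{2} - 67 V$ ($o{\left(V,d \right)} = \left(- 67 V + d^{2}\right) + d = \left(d^{2} - 67 V\right) + d = d + d^{2} - 67 V$)
$M - o{\left(-44,7 \right)} = 293 - \left(7 + 7^{2} - -2948\right) = 293 - \left(7 + 49 + 2948\right) = 293 - 3004 = -2711$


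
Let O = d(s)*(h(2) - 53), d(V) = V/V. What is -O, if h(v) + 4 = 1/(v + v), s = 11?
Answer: 227/4 ≈ 56.750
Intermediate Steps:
h(v) = -4 + 1/(2*v) (h(v) = -4 + 1/(v + v) = -4 + 1/(2*v))
d(V) = 1
O = -227/4 (O = 1*((-4 + (1/2)/2) - 53) = 1*((-4 + (1/2)*(1/2)) - 53) = 1*((-4 + 1/4) - 53) = 1*(-15/4 - 53) = 1*(-227/4) = -227/4 ≈ -56.750)
-O = -1*(-227/4) = 227/4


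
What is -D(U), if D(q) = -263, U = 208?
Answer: 263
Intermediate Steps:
-D(U) = -1*(-263) = 263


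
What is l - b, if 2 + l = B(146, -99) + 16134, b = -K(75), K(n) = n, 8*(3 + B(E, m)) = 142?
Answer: 64887/4 ≈ 16222.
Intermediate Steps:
B(E, m) = 59/4 (B(E, m) = -3 + (⅛)*142 = -3 + 71/4 = 59/4)
b = -75 (b = -1*75 = -75)
l = 64587/4 (l = -2 + (59/4 + 16134) = -2 + 64595/4 = 64587/4 ≈ 16147.)
l - b = 64587/4 - 1*(-75) = 64587/4 + 75 = 64887/4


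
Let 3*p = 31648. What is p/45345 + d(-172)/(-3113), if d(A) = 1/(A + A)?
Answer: 33891093091/145676072520 ≈ 0.23265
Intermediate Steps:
d(A) = 1/(2*A)
p = 31648/3 (p = (1/3)*31648 = 31648/3 ≈ 10549.)
p/45345 + d(-172)/(-3113) = (31648/3)/45345 + ((1/2)/(-172))/(-3113) = (31648/3)*(1/45345) + ((1/2)*(-1/172))*(-1/3113) = 31648/136035 - 1/344*(-1/3113) = 31648/136035 + 1/1070872 = 33891093091/145676072520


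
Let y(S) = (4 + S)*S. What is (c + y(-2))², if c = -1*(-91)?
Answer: 7569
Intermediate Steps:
y(S) = S*(4 + S)
c = 91
(c + y(-2))² = (91 - 2*(4 - 2))² = (91 - 2*2)² = (91 - 4)² = 87² = 7569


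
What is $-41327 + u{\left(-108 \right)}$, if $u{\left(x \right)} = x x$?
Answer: $-29663$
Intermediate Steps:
$u{\left(x \right)} = x^{2}$
$-41327 + u{\left(-108 \right)} = -41327 + \left(-108\right)^{2} = -41327 + 11664 = -29663$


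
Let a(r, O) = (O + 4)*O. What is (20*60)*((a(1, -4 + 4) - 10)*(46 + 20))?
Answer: -792000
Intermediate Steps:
a(r, O) = O*(4 + O) (a(r, O) = (4 + O)*O = O*(4 + O))
(20*60)*((a(1, -4 + 4) - 10)*(46 + 20)) = (20*60)*(((-4 + 4)*(4 + (-4 + 4)) - 10)*(46 + 20)) = 1200*((0*(4 + 0) - 10)*66) = 1200*((0*4 - 10)*66) = 1200*((0 - 10)*66) = 1200*(-10*66) = 1200*(-660) = -792000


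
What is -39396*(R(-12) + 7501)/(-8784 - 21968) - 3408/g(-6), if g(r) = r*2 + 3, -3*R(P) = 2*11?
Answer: 230148937/23064 ≈ 9978.7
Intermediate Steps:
R(P) = -22/3 (R(P) = -2*11/3 = -1/3*22 = -22/3)
g(r) = 3 + 2*r (g(r) = 2*r + 3 = 3 + 2*r)
-39396*(R(-12) + 7501)/(-8784 - 21968) - 3408/g(-6) = -39396*(-22/3 + 7501)/(-8784 - 21968) - 3408/(3 + 2*(-6)) = -39396/((-30752/22481/3)) - 3408/(3 - 12) = -39396/((-30752*3/22481)) - 3408/(-9) = -39396/(-92256/22481) - 3408*(-1/9) = -39396*(-22481/92256) + 1136/3 = 73805123/7688 + 1136/3 = 230148937/23064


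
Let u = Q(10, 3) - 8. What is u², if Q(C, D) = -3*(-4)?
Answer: 16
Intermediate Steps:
Q(C, D) = 12
u = 4 (u = 12 - 8 = 4)
u² = 4² = 16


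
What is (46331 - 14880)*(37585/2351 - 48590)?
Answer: -3591625729755/2351 ≈ -1.5277e+9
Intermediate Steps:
(46331 - 14880)*(37585/2351 - 48590) = 31451*(37585*(1/2351) - 48590) = 31451*(37585/2351 - 48590) = 31451*(-114197505/2351) = -3591625729755/2351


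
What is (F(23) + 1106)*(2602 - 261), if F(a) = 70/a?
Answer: 59714228/23 ≈ 2.5963e+6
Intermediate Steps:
(F(23) + 1106)*(2602 - 261) = (70/23 + 1106)*(2602 - 261) = (70*(1/23) + 1106)*2341 = (70/23 + 1106)*2341 = (25508/23)*2341 = 59714228/23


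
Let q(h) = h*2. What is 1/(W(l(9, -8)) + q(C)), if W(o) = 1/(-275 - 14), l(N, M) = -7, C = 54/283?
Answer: 81787/30929 ≈ 2.6443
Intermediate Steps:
C = 54/283 (C = 54*(1/283) = 54/283 ≈ 0.19081)
q(h) = 2*h
W(o) = -1/289 (W(o) = 1/(-289) = -1/289)
1/(W(l(9, -8)) + q(C)) = 1/(-1/289 + 2*(54/283)) = 1/(-1/289 + 108/283) = 1/(30929/81787) = 81787/30929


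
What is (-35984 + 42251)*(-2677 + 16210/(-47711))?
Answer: -800537536719/47711 ≈ -1.6779e+7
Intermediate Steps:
(-35984 + 42251)*(-2677 + 16210/(-47711)) = 6267*(-2677 + 16210*(-1/47711)) = 6267*(-2677 - 16210/47711) = 6267*(-127738557/47711) = -800537536719/47711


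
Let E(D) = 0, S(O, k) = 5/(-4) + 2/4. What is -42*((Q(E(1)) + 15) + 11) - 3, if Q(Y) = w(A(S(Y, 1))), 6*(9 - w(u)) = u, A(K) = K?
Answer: -5913/4 ≈ -1478.3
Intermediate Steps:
S(O, k) = -3/4 (S(O, k) = 5*(-1/4) + 2*(1/4) = -5/4 + 1/2 = -3/4)
w(u) = 9 - u/6
Q(Y) = 73/8 (Q(Y) = 9 - 1/6*(-3/4) = 9 + 1/8 = 73/8)
-42*((Q(E(1)) + 15) + 11) - 3 = -42*((73/8 + 15) + 11) - 3 = -42*(193/8 + 11) - 3 = -42*281/8 - 3 = -5901/4 - 3 = -5913/4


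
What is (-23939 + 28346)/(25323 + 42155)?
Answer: 4407/67478 ≈ 0.065310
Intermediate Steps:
(-23939 + 28346)/(25323 + 42155) = 4407/67478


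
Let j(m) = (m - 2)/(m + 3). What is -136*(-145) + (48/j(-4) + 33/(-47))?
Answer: 927183/47 ≈ 19727.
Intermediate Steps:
j(m) = (-2 + m)/(3 + m)
-136*(-145) + (48/j(-4) + 33/(-47)) = -136*(-145) + (48/(((-2 - 4)/(3 - 4))) + 33/(-47)) = 19720 + (48/((-6/(-1))) + 33*(-1/47)) = 19720 + (48/((-1*(-6))) - 33/47) = 19720 + (48/6 - 33/47) = 19720 + (48*(1/6) - 33/47) = 19720 + (8 - 33/47) = 19720 + 343/47 = 927183/47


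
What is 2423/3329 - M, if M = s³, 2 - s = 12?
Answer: 3331423/3329 ≈ 1000.7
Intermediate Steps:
s = -10 (s = 2 - 1*12 = 2 - 12 = -10)
M = -1000 (M = (-10)³ = -1000)
2423/3329 - M = 2423/3329 - 1*(-1000) = 2423*(1/3329) + 1000 = 2423/3329 + 1000 = 3331423/3329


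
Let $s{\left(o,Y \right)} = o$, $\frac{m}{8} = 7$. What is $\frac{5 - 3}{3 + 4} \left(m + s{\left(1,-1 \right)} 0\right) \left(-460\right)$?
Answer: $-7360$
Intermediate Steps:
$m = 56$ ($m = 8 \cdot 7 = 56$)
$\frac{5 - 3}{3 + 4} \left(m + s{\left(1,-1 \right)} 0\right) \left(-460\right) = \frac{5 - 3}{3 + 4} \left(56 + 1 \cdot 0\right) \left(-460\right) = \frac{2}{7} \left(56 + 0\right) \left(-460\right) = 2 \cdot \frac{1}{7} \cdot 56 \left(-460\right) = \frac{2}{7} \cdot 56 \left(-460\right) = 16 \left(-460\right) = -7360$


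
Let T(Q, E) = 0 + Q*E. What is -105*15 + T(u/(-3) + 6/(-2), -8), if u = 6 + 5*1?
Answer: -4565/3 ≈ -1521.7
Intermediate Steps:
u = 11 (u = 6 + 5 = 11)
T(Q, E) = E*Q (T(Q, E) = 0 + E*Q = E*Q)
-105*15 + T(u/(-3) + 6/(-2), -8) = -105*15 - 8*(11/(-3) + 6/(-2)) = -1575 - 8*(11*(-1/3) + 6*(-1/2)) = -1575 - 8*(-11/3 - 3) = -1575 - 8*(-20/3) = -1575 + 160/3 = -4565/3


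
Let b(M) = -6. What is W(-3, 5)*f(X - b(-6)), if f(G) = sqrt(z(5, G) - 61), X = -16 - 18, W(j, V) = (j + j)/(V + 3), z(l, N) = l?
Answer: -3*I*sqrt(14)/2 ≈ -5.6125*I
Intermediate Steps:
W(j, V) = 2*j/(3 + V) (W(j, V) = (2*j)/(3 + V) = 2*j/(3 + V))
X = -34
f(G) = 2*I*sqrt(14) (f(G) = sqrt(5 - 61) = sqrt(-56) = 2*I*sqrt(14))
W(-3, 5)*f(X - b(-6)) = (2*(-3)/(3 + 5))*(2*I*sqrt(14)) = (2*(-3)/8)*(2*I*sqrt(14)) = (2*(-3)*(1/8))*(2*I*sqrt(14)) = -3*I*sqrt(14)/2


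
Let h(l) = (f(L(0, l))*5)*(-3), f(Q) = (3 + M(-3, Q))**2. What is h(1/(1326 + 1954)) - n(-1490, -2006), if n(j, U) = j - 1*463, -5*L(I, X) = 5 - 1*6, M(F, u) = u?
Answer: 8997/5 ≈ 1799.4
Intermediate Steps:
L(I, X) = 1/5 (L(I, X) = -(5 - 1*6)/5 = -(5 - 6)/5 = -1/5*(-1) = 1/5)
f(Q) = (3 + Q)**2
h(l) = -768/5 (h(l) = ((3 + 1/5)**2*5)*(-3) = ((16/5)**2*5)*(-3) = ((256/25)*5)*(-3) = (256/5)*(-3) = -768/5)
n(j, U) = -463 + j (n(j, U) = j - 463 = -463 + j)
h(1/(1326 + 1954)) - n(-1490, -2006) = -768/5 - (-463 - 1490) = -768/5 - 1*(-1953) = -768/5 + 1953 = 8997/5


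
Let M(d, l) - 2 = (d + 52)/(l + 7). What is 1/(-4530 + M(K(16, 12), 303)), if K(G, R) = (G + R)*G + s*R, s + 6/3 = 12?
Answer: -1/4526 ≈ -0.00022095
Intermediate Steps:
s = 10 (s = -2 + 12 = 10)
K(G, R) = 10*R + G*(G + R) (K(G, R) = (G + R)*G + 10*R = G*(G + R) + 10*R = 10*R + G*(G + R))
M(d, l) = 2 + (52 + d)/(7 + l) (M(d, l) = 2 + (d + 52)/(l + 7) = 2 + (52 + d)/(7 + l))
1/(-4530 + M(K(16, 12), 303)) = 1/(-4530 + (66 + (16² + 10*12 + 16*12) + 2*303)/(7 + 303)) = 1/(-4530 + (66 + (256 + 120 + 192) + 606)/310) = 1/(-4530 + (66 + 568 + 606)/310) = 1/(-4530 + (1/310)*1240) = 1/(-4530 + 4) = 1/(-4526) = -1/4526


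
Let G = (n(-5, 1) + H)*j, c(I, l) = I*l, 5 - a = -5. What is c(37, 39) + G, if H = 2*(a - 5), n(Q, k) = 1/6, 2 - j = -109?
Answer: 5143/2 ≈ 2571.5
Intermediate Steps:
j = 111 (j = 2 - 1*(-109) = 2 + 109 = 111)
a = 10 (a = 5 - 1*(-5) = 5 + 5 = 10)
n(Q, k) = 1/6
H = 10 (H = 2*(10 - 5) = 2*5 = 10)
G = 2257/2 (G = (1/6 + 10)*111 = (61/6)*111 = 2257/2 ≈ 1128.5)
c(37, 39) + G = 37*39 + 2257/2 = 1443 + 2257/2 = 5143/2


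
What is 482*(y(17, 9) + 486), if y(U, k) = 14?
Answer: 241000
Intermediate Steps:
482*(y(17, 9) + 486) = 482*(14 + 486) = 482*500 = 241000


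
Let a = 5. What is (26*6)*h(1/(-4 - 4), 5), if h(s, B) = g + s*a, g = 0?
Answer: -195/2 ≈ -97.500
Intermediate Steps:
h(s, B) = 5*s (h(s, B) = 0 + s*5 = 0 + 5*s = 5*s)
(26*6)*h(1/(-4 - 4), 5) = (26*6)*(5/(-4 - 4)) = 156*(5/(-8)) = 156*(5*(-1/8)) = 156*(-5/8) = -195/2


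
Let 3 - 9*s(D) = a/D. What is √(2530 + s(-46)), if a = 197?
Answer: √48196730/138 ≈ 50.307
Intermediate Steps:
s(D) = ⅓ - 197/(9*D)
√(2530 + s(-46)) = √(2530 + (⅑)*(-197 + 3*(-46))/(-46)) = √(2530 + (⅑)*(-1/46)*(-197 - 138)) = √(2530 + (⅑)*(-1/46)*(-335)) = √(2530 + 335/414) = √(1047755/414) = √48196730/138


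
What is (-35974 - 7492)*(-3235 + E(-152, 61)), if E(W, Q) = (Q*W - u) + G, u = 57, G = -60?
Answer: 548714784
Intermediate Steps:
E(W, Q) = -117 + Q*W (E(W, Q) = (Q*W - 1*57) - 60 = (Q*W - 57) - 60 = (-57 + Q*W) - 60 = -117 + Q*W)
(-35974 - 7492)*(-3235 + E(-152, 61)) = (-35974 - 7492)*(-3235 + (-117 + 61*(-152))) = -43466*(-3235 + (-117 - 9272)) = -43466*(-3235 - 9389) = -43466*(-12624) = 548714784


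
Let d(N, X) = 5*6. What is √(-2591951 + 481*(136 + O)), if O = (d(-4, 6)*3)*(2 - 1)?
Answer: I*√2483245 ≈ 1575.8*I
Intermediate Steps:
d(N, X) = 30
O = 90 (O = (30*3)*(2 - 1) = 90*1 = 90)
√(-2591951 + 481*(136 + O)) = √(-2591951 + 481*(136 + 90)) = √(-2591951 + 481*226) = √(-2591951 + 108706) = √(-2483245) = I*√2483245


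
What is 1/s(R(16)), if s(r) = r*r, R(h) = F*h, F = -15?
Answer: 1/57600 ≈ 1.7361e-5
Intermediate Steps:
R(h) = -15*h
s(r) = r²
1/s(R(16)) = 1/((-15*16)²) = 1/((-240)²) = 1/57600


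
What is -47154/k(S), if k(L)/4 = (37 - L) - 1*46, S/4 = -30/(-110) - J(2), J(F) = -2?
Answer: 259347/398 ≈ 651.63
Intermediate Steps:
S = 100/11 (S = 4*(-30/(-110) - 1*(-2)) = 4*(-30*(-1/110) + 2) = 4*(3/11 + 2) = 4*(25/11) = 100/11 ≈ 9.0909)
k(L) = -36 - 4*L (k(L) = 4*((37 - L) - 1*46) = 4*((37 - L) - 46) = 4*(-9 - L) = -36 - 4*L)
-47154/k(S) = -47154/(-36 - 4*100/11) = -47154/(-36 - 400/11) = -47154/(-796/11) = -47154*(-11/796) = 259347/398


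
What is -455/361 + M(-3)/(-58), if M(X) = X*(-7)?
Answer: -33971/20938 ≈ -1.6225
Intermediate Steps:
M(X) = -7*X
-455/361 + M(-3)/(-58) = -455/361 - 7*(-3)/(-58) = -455*1/361 + 21*(-1/58) = -455/361 - 21/58 = -33971/20938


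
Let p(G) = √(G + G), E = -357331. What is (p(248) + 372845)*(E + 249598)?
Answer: -40167710385 - 430932*√31 ≈ -4.0170e+10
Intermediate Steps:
p(G) = √2*√G (p(G) = √(2*G) = √2*√G)
(p(248) + 372845)*(E + 249598) = (√2*√248 + 372845)*(-357331 + 249598) = (√2*(2*√62) + 372845)*(-107733) = (4*√31 + 372845)*(-107733) = (372845 + 4*√31)*(-107733) = -40167710385 - 430932*√31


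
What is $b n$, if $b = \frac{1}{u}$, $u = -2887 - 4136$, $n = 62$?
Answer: $- \frac{62}{7023} \approx -0.0088281$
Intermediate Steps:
$u = -7023$ ($u = -2887 - 4136 = -7023$)
$b = - \frac{1}{7023}$ ($b = \frac{1}{-7023} = - \frac{1}{7023} \approx -0.00014239$)
$b n = \left(- \frac{1}{7023}\right) 62 = - \frac{62}{7023}$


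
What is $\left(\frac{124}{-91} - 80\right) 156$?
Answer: $- \frac{88848}{7} \approx -12693.0$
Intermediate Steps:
$\left(\frac{124}{-91} - 80\right) 156 = \left(124 \left(- \frac{1}{91}\right) - 80\right) 156 = \left(- \frac{124}{91} - 80\right) 156 = \left(- \frac{7404}{91}\right) 156 = - \frac{88848}{7}$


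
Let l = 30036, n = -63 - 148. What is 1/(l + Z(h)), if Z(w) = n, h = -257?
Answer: 1/29825 ≈ 3.3529e-5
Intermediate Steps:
n = -211
Z(w) = -211
1/(l + Z(h)) = 1/(30036 - 211) = 1/29825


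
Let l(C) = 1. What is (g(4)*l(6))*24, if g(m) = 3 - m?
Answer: -24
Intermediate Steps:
(g(4)*l(6))*24 = ((3 - 1*4)*1)*24 = ((3 - 4)*1)*24 = -1*1*24 = -1*24 = -24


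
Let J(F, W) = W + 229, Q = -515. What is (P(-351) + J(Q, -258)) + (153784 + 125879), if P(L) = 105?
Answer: 279739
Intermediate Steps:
J(F, W) = 229 + W
(P(-351) + J(Q, -258)) + (153784 + 125879) = (105 + (229 - 258)) + (153784 + 125879) = (105 - 29) + 279663 = 76 + 279663 = 279739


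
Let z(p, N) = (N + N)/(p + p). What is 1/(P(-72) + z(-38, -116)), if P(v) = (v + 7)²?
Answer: 19/80333 ≈ 0.00023652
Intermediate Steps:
P(v) = (7 + v)²
z(p, N) = N/p (z(p, N) = (2*N)/((2*p)) = (2*N)*(1/(2*p)) = N/p)
1/(P(-72) + z(-38, -116)) = 1/((7 - 72)² - 116/(-38)) = 1/((-65)² - 116*(-1/38)) = 1/(4225 + 58/19) = 1/(80333/19) = 19/80333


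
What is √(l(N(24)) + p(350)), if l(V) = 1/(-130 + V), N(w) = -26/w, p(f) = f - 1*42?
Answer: 2*√1574534/143 ≈ 17.550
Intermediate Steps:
p(f) = -42 + f (p(f) = f - 42 = -42 + f)
√(l(N(24)) + p(350)) = √(1/(-130 - 26/24) + (-42 + 350)) = √(1/(-130 - 26*1/24) + 308) = √(1/(-130 - 13/12) + 308) = √(1/(-1573/12) + 308) = √(-12/1573 + 308) = √(484472/1573) = 2*√1574534/143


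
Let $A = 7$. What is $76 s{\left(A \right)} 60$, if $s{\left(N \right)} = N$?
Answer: $31920$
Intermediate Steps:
$76 s{\left(A \right)} 60 = 76 \cdot 7 \cdot 60 = 532 \cdot 60 = 31920$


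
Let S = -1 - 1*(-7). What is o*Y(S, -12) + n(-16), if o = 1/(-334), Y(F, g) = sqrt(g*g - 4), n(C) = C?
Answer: -16 - sqrt(35)/167 ≈ -16.035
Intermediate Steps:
S = 6 (S = -1 + 7 = 6)
Y(F, g) = sqrt(-4 + g**2) (Y(F, g) = sqrt(g**2 - 4) = sqrt(-4 + g**2))
o = -1/334 ≈ -0.0029940
o*Y(S, -12) + n(-16) = -sqrt(-4 + (-12)**2)/334 - 16 = -sqrt(-4 + 144)/334 - 16 = -sqrt(35)/167 - 16 = -16 - sqrt(35)/167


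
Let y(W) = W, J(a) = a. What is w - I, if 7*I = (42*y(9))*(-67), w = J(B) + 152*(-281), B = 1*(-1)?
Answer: -39095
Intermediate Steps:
B = -1
w = -42713 (w = -1 + 152*(-281) = -1 - 42712 = -42713)
I = -3618 (I = ((42*9)*(-67))/7 = (378*(-67))/7 = (⅐)*(-25326) = -3618)
w - I = -42713 - 1*(-3618) = -42713 + 3618 = -39095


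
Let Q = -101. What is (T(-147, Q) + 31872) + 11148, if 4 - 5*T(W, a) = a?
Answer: 43041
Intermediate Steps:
T(W, a) = 4/5 - a/5
(T(-147, Q) + 31872) + 11148 = ((4/5 - 1/5*(-101)) + 31872) + 11148 = ((4/5 + 101/5) + 31872) + 11148 = (21 + 31872) + 11148 = 31893 + 11148 = 43041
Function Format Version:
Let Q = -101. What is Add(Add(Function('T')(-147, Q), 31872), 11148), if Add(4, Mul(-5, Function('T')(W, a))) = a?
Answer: 43041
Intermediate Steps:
Function('T')(W, a) = Add(Rational(4, 5), Mul(Rational(-1, 5), a))
Add(Add(Function('T')(-147, Q), 31872), 11148) = Add(Add(Add(Rational(4, 5), Mul(Rational(-1, 5), -101)), 31872), 11148) = Add(Add(Add(Rational(4, 5), Rational(101, 5)), 31872), 11148) = Add(Add(21, 31872), 11148) = Add(31893, 11148) = 43041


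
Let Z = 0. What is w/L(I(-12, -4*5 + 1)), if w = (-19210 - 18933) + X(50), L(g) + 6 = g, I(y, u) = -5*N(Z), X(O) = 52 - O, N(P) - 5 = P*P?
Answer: 38141/31 ≈ 1230.4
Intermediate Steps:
N(P) = 5 + P**2 (N(P) = 5 + P*P = 5 + P**2)
I(y, u) = -25 (I(y, u) = -5*(5 + 0**2) = -5*(5 + 0) = -5*5 = -25)
L(g) = -6 + g
w = -38141 (w = (-19210 - 18933) + (52 - 1*50) = -38143 + (52 - 50) = -38143 + 2 = -38141)
w/L(I(-12, -4*5 + 1)) = -38141/(-6 - 25) = -38141/(-31) = -38141*(-1/31) = 38141/31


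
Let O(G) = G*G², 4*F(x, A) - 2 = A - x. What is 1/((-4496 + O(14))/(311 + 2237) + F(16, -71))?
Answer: -2548/55897 ≈ -0.045584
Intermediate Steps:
F(x, A) = ½ - x/4 + A/4 (F(x, A) = ½ + (A - x)/4 = ½ + (-x/4 + A/4) = ½ - x/4 + A/4)
O(G) = G³
1/((-4496 + O(14))/(311 + 2237) + F(16, -71)) = 1/((-4496 + 14³)/(311 + 2237) + (½ - ¼*16 + (¼)*(-71))) = 1/((-4496 + 2744)/2548 + (½ - 4 - 71/4)) = 1/(-1752*1/2548 - 85/4) = 1/(-438/637 - 85/4) = 1/(-55897/2548) = -2548/55897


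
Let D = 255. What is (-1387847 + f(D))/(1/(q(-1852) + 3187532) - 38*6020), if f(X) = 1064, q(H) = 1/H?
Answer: 2728869643223643/450147009000676 ≈ 6.0622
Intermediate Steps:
(-1387847 + f(D))/(1/(q(-1852) + 3187532) - 38*6020) = (-1387847 + 1064)/(1/(1/(-1852) + 3187532) - 38*6020) = -1386783/(1/(-1/1852 + 3187532) - 228760) = -1386783/(1/(5903309263/1852) - 228760) = -1386783/(1852/5903309263 - 228760) = -1386783/(-1350441027002028/5903309263) = -1386783*(-5903309263/1350441027002028) = 2728869643223643/450147009000676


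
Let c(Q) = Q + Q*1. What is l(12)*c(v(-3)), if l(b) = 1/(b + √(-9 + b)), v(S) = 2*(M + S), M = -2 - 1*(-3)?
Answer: -32/47 + 8*√3/141 ≈ -0.58258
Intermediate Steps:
M = 1 (M = -2 + 3 = 1)
v(S) = 2 + 2*S (v(S) = 2*(1 + S) = 2 + 2*S)
c(Q) = 2*Q (c(Q) = Q + Q = 2*Q)
l(12)*c(v(-3)) = (2*(2 + 2*(-3)))/(12 + √(-9 + 12)) = (2*(2 - 6))/(12 + √3) = (2*(-4))/(12 + √3) = -8/(12 + √3)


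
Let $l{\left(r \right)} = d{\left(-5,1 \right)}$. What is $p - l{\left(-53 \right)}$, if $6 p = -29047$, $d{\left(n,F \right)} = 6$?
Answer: $- \frac{29083}{6} \approx -4847.2$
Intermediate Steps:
$p = - \frac{29047}{6}$ ($p = \frac{1}{6} \left(-29047\right) = - \frac{29047}{6} \approx -4841.2$)
$l{\left(r \right)} = 6$
$p - l{\left(-53 \right)} = - \frac{29047}{6} - 6 = - \frac{29083}{6}$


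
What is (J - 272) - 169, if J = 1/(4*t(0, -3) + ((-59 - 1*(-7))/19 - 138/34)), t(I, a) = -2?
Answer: -2107862/4779 ≈ -441.07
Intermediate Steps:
J = -323/4779 (J = 1/(4*(-2) + ((-59 - 1*(-7))/19 - 138/34)) = 1/(-8 + ((-59 + 7)*(1/19) - 138*1/34)) = 1/(-8 + (-52*1/19 - 69/17)) = 1/(-8 + (-52/19 - 69/17)) = 1/(-8 - 2195/323) = 1/(-4779/323) = -323/4779 ≈ -0.067587)
(J - 272) - 169 = (-323/4779 - 272) - 169 = -1300211/4779 - 169 = -2107862/4779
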